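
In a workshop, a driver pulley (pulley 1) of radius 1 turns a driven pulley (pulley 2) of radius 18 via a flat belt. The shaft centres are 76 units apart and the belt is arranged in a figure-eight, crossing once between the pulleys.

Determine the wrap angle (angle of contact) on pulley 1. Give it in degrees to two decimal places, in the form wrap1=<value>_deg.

crossed belt: β = asin((r1+r2)/C) = asin(19/76) = 14.4775°
wrap1 = wrap2 = π + 2β = 208.9550°

wrap1=208.96_deg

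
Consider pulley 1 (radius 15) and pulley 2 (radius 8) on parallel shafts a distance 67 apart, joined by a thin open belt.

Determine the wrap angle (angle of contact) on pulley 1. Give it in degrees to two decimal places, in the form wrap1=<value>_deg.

wrap1=191.99_deg

open belt: β = asin((r2−r1)/C) = asin(-7/67) = -5.9971°
wrap1 = π − 2β = 191.9941°
wrap2 = π + 2β = 168.0059°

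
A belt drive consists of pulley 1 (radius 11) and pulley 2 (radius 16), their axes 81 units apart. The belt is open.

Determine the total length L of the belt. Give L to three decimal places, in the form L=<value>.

open belt: β = asin((r2−r1)/C) = asin(5/81) = 3.5390°
wrap1 = π − 2β = 172.9219°
wrap2 = π + 2β = 187.0781°
tangent length = C·cosβ = 80.8455
L = r1·wrap1 + r2·wrap2 + 2·C·cosβ = 11·3.0181 + 16·3.2651 + 2·80.8455 = 247.1317

L=247.132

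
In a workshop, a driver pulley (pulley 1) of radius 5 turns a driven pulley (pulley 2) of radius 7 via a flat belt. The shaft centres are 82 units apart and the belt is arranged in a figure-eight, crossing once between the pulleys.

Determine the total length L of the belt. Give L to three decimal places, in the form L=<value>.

L=203.458

crossed belt: β = asin((r1+r2)/C) = asin(12/82) = 8.4150°
wrap1 = wrap2 = π + 2β = 196.8299°
tangent length = C·cosβ = 81.1172
L = (r1+r2)·wrap + 2·C·cosβ = 12·3.4353 + 2·81.1172 = 203.4584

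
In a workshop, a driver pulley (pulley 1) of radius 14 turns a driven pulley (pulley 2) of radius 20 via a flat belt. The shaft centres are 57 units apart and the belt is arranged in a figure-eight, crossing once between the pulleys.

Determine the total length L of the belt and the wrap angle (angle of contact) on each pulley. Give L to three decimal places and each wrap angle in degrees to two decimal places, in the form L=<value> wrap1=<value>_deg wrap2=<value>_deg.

crossed belt: β = asin((r1+r2)/C) = asin(34/57) = 36.6190°
wrap1 = wrap2 = π + 2β = 253.2380°
tangent length = C·cosβ = 45.7493
L = (r1+r2)·wrap + 2·C·cosβ = 34·4.4198 + 2·45.7493 = 241.7731

L=241.773 wrap1=253.24_deg wrap2=253.24_deg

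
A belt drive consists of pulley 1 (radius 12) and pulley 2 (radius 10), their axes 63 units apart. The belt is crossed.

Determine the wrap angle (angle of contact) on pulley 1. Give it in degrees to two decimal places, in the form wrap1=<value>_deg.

wrap1=220.88_deg

crossed belt: β = asin((r1+r2)/C) = asin(22/63) = 20.4388°
wrap1 = wrap2 = π + 2β = 220.8776°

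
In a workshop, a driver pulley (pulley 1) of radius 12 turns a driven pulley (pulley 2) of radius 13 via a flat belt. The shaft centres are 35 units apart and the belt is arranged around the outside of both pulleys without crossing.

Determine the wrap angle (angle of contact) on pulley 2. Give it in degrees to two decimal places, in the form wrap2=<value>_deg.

open belt: β = asin((r2−r1)/C) = asin(1/35) = 1.6372°
wrap1 = π − 2β = 176.7255°
wrap2 = π + 2β = 183.2745°

wrap2=183.27_deg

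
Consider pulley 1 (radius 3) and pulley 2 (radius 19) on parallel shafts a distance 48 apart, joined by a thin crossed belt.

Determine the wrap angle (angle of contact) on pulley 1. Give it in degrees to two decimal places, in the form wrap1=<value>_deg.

crossed belt: β = asin((r1+r2)/C) = asin(22/48) = 27.2796°
wrap1 = wrap2 = π + 2β = 234.5592°

wrap1=234.56_deg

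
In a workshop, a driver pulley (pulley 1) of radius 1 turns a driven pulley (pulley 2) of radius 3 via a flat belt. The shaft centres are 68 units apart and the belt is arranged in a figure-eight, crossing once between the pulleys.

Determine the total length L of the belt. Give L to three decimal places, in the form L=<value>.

L=148.802

crossed belt: β = asin((r1+r2)/C) = asin(4/68) = 3.3723°
wrap1 = wrap2 = π + 2β = 186.7446°
tangent length = C·cosβ = 67.8823
L = (r1+r2)·wrap + 2·C·cosβ = 4·3.2593 + 2·67.8823 = 148.8017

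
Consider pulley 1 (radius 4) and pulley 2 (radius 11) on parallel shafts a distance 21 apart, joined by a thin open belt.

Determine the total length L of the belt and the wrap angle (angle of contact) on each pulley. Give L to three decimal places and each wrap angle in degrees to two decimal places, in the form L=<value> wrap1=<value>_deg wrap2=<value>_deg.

open belt: β = asin((r2−r1)/C) = asin(7/21) = 19.4712°
wrap1 = π − 2β = 141.0576°
wrap2 = π + 2β = 218.9424°
tangent length = C·cosβ = 19.7990
L = r1·wrap1 + r2·wrap2 + 2·C·cosβ = 4·2.4619 + 11·3.8213 + 2·19.7990 = 91.4796

L=91.480 wrap1=141.06_deg wrap2=218.94_deg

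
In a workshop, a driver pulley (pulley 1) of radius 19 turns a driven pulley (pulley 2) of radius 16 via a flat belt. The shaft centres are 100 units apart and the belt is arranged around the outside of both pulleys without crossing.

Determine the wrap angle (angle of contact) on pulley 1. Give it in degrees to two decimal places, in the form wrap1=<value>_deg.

open belt: β = asin((r2−r1)/C) = asin(-3/100) = -1.7191°
wrap1 = π − 2β = 183.4383°
wrap2 = π + 2β = 176.5617°

wrap1=183.44_deg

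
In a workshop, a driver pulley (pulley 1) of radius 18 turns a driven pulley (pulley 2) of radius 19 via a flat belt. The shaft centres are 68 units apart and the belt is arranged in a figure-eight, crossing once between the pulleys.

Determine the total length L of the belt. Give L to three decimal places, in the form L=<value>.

L=272.919

crossed belt: β = asin((r1+r2)/C) = asin(37/68) = 32.9644°
wrap1 = wrap2 = π + 2β = 245.9288°
tangent length = C·cosβ = 57.0526
L = (r1+r2)·wrap + 2·C·cosβ = 37·4.2923 + 2·57.0526 = 272.9191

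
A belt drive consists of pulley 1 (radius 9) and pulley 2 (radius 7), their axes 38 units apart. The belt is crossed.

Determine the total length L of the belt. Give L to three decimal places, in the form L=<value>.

crossed belt: β = asin((r1+r2)/C) = asin(16/38) = 24.9011°
wrap1 = wrap2 = π + 2β = 229.8021°
tangent length = C·cosβ = 34.4674
L = (r1+r2)·wrap + 2·C·cosβ = 16·4.0108 + 2·34.4674 = 133.1076

L=133.108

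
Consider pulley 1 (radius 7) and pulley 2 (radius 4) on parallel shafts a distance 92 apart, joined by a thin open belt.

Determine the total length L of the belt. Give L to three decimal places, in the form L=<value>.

open belt: β = asin((r2−r1)/C) = asin(-3/92) = -1.8687°
wrap1 = π − 2β = 183.7373°
wrap2 = π + 2β = 176.2627°
tangent length = C·cosβ = 91.9511
L = r1·wrap1 + r2·wrap2 + 2·C·cosβ = 7·3.2068 + 4·3.0764 + 2·91.9511 = 218.6554

L=218.655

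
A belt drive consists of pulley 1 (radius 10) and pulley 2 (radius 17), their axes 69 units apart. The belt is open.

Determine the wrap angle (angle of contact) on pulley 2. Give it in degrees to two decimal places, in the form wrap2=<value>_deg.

wrap2=191.65_deg

open belt: β = asin((r2−r1)/C) = asin(7/69) = 5.8226°
wrap1 = π − 2β = 168.3547°
wrap2 = π + 2β = 191.6453°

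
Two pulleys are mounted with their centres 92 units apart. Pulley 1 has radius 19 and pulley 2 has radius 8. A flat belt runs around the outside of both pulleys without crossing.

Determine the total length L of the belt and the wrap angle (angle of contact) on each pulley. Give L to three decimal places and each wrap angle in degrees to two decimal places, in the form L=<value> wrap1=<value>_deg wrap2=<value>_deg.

L=270.140 wrap1=193.73_deg wrap2=166.27_deg

open belt: β = asin((r2−r1)/C) = asin(-11/92) = -6.8670°
wrap1 = π − 2β = 193.7340°
wrap2 = π + 2β = 166.2660°
tangent length = C·cosβ = 91.3400
L = r1·wrap1 + r2·wrap2 + 2·C·cosβ = 19·3.3813 + 8·2.9019 + 2·91.3400 = 270.1398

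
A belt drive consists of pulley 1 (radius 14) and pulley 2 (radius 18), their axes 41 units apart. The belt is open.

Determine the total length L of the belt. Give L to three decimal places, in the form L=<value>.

L=182.922

open belt: β = asin((r2−r1)/C) = asin(4/41) = 5.5987°
wrap1 = π − 2β = 168.8025°
wrap2 = π + 2β = 191.1975°
tangent length = C·cosβ = 40.8044
L = r1·wrap1 + r2·wrap2 + 2·C·cosβ = 14·2.9462 + 18·3.3370 + 2·40.8044 = 182.9215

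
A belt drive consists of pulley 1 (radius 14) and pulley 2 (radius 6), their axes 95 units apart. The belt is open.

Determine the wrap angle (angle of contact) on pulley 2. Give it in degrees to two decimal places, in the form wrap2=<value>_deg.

wrap2=170.34_deg

open belt: β = asin((r2−r1)/C) = asin(-8/95) = -4.8306°
wrap1 = π − 2β = 189.6613°
wrap2 = π + 2β = 170.3387°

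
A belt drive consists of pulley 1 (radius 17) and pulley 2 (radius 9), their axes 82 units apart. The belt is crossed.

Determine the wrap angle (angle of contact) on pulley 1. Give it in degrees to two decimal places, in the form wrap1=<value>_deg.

crossed belt: β = asin((r1+r2)/C) = asin(26/82) = 18.4860°
wrap1 = wrap2 = π + 2β = 216.9720°

wrap1=216.97_deg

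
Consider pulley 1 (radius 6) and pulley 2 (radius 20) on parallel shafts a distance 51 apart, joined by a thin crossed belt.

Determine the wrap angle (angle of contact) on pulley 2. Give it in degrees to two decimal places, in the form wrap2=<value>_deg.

wrap2=241.30_deg

crossed belt: β = asin((r1+r2)/C) = asin(26/51) = 30.6508°
wrap1 = wrap2 = π + 2β = 241.3015°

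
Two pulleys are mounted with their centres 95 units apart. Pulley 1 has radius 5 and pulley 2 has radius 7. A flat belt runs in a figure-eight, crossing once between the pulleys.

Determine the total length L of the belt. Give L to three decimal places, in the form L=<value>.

crossed belt: β = asin((r1+r2)/C) = asin(12/95) = 7.2567°
wrap1 = wrap2 = π + 2β = 194.5135°
tangent length = C·cosβ = 94.2391
L = (r1+r2)·wrap + 2·C·cosβ = 12·3.3949 + 2·94.2391 = 229.2169

L=229.217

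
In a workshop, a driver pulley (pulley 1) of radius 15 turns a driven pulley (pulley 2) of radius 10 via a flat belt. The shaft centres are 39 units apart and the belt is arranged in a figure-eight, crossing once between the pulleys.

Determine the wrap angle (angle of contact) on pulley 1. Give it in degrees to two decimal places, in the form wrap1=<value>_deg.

crossed belt: β = asin((r1+r2)/C) = asin(25/39) = 39.8683°
wrap1 = wrap2 = π + 2β = 259.7367°

wrap1=259.74_deg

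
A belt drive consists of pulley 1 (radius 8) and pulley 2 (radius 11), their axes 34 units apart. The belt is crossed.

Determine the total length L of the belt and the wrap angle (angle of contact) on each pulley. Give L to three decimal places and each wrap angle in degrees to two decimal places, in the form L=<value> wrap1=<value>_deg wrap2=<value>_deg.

crossed belt: β = asin((r1+r2)/C) = asin(19/34) = 33.9745°
wrap1 = wrap2 = π + 2β = 247.9490°
tangent length = C·cosβ = 28.1957
L = (r1+r2)·wrap + 2·C·cosβ = 19·4.3275 + 2·28.1957 = 138.6145

L=138.614 wrap1=247.95_deg wrap2=247.95_deg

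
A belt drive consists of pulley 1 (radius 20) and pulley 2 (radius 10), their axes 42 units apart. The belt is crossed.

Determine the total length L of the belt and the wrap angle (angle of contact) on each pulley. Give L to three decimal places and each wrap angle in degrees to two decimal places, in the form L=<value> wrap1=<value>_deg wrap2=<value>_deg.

crossed belt: β = asin((r1+r2)/C) = asin(30/42) = 45.5847°
wrap1 = wrap2 = π + 2β = 271.1694°
tangent length = C·cosβ = 29.3939
L = (r1+r2)·wrap + 2·C·cosβ = 30·4.7328 + 2·29.3939 = 200.7717

L=200.772 wrap1=271.17_deg wrap2=271.17_deg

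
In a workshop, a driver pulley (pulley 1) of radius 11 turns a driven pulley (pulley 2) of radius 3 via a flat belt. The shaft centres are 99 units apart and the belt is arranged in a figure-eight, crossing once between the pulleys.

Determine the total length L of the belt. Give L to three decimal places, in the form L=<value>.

L=243.965

crossed belt: β = asin((r1+r2)/C) = asin(14/99) = 8.1297°
wrap1 = wrap2 = π + 2β = 196.2594°
tangent length = C·cosβ = 98.0051
L = (r1+r2)·wrap + 2·C·cosβ = 14·3.4254 + 2·98.0051 = 243.9654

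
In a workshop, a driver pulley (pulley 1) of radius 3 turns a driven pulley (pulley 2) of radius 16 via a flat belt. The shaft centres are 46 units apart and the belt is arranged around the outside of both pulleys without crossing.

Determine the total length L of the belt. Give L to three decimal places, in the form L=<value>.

open belt: β = asin((r2−r1)/C) = asin(13/46) = 16.4160°
wrap1 = π − 2β = 147.1681°
wrap2 = π + 2β = 212.8319°
tangent length = C·cosβ = 44.1248
L = r1·wrap1 + r2·wrap2 + 2·C·cosβ = 3·2.5686 + 16·3.7146 + 2·44.1248 = 155.3892

L=155.389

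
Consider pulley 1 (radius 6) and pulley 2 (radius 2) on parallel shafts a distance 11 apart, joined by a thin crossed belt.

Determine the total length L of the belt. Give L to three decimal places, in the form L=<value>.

crossed belt: β = asin((r1+r2)/C) = asin(8/11) = 46.6582°
wrap1 = wrap2 = π + 2β = 273.3165°
tangent length = C·cosβ = 7.5498
L = (r1+r2)·wrap + 2·C·cosβ = 8·4.7703 + 2·7.5498 = 53.2618

L=53.262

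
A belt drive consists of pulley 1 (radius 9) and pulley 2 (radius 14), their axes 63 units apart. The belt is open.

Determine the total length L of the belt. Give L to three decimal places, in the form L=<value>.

open belt: β = asin((r2−r1)/C) = asin(5/63) = 4.5521°
wrap1 = π − 2β = 170.8959°
wrap2 = π + 2β = 189.1041°
tangent length = C·cosβ = 62.8013
L = r1·wrap1 + r2·wrap2 + 2·C·cosβ = 9·2.9827 + 14·3.3005 + 2·62.8013 = 198.6537

L=198.654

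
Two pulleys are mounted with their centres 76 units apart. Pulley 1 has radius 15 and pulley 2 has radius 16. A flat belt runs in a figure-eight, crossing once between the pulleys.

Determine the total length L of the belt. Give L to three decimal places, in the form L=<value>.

L=262.219

crossed belt: β = asin((r1+r2)/C) = asin(31/76) = 24.0727°
wrap1 = wrap2 = π + 2β = 228.1453°
tangent length = C·cosβ = 69.3902
L = (r1+r2)·wrap + 2·C·cosβ = 31·3.9819 + 2·69.3902 = 262.2189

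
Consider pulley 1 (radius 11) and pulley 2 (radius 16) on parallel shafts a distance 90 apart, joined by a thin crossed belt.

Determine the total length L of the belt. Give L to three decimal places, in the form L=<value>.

crossed belt: β = asin((r1+r2)/C) = asin(27/90) = 17.4576°
wrap1 = wrap2 = π + 2β = 214.9152°
tangent length = C·cosβ = 85.8545
L = (r1+r2)·wrap + 2·C·cosβ = 27·3.7510 + 2·85.8545 = 272.9855

L=272.985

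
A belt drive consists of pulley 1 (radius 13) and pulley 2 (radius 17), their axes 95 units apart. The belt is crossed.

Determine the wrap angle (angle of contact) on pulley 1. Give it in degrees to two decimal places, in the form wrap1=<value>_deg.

wrap1=216.82_deg

crossed belt: β = asin((r1+r2)/C) = asin(30/95) = 18.4085°
wrap1 = wrap2 = π + 2β = 216.8170°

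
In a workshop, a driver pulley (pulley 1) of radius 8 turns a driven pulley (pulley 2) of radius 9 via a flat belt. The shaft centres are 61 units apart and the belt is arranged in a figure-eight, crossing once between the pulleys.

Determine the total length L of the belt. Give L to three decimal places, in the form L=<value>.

L=180.176

crossed belt: β = asin((r1+r2)/C) = asin(17/61) = 16.1819°
wrap1 = wrap2 = π + 2β = 212.3639°
tangent length = C·cosβ = 58.5833
L = (r1+r2)·wrap + 2·C·cosβ = 17·3.7064 + 2·58.5833 = 180.1762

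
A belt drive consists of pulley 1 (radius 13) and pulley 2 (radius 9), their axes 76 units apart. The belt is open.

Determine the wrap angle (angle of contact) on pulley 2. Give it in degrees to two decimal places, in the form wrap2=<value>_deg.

open belt: β = asin((r2−r1)/C) = asin(-4/76) = -3.0170°
wrap1 = π − 2β = 186.0339°
wrap2 = π + 2β = 173.9661°

wrap2=173.97_deg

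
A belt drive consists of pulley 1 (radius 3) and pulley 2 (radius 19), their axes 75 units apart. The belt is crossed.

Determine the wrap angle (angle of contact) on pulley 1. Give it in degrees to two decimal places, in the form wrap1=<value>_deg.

crossed belt: β = asin((r1+r2)/C) = asin(22/75) = 17.0576°
wrap1 = wrap2 = π + 2β = 214.1152°

wrap1=214.12_deg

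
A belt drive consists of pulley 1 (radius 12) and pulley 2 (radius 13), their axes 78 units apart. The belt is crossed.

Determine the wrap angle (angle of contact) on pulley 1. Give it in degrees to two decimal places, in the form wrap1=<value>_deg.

wrap1=217.39_deg

crossed belt: β = asin((r1+r2)/C) = asin(25/78) = 18.6939°
wrap1 = wrap2 = π + 2β = 217.3879°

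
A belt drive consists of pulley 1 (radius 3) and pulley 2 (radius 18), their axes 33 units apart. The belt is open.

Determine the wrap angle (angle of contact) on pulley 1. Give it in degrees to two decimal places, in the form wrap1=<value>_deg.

wrap1=125.93_deg

open belt: β = asin((r2−r1)/C) = asin(15/33) = 27.0357°
wrap1 = π − 2β = 125.9286°
wrap2 = π + 2β = 234.0714°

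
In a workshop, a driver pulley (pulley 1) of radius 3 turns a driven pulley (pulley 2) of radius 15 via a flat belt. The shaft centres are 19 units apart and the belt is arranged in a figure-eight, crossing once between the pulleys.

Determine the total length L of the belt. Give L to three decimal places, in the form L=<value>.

L=113.531

crossed belt: β = asin((r1+r2)/C) = asin(18/19) = 71.3283°
wrap1 = wrap2 = π + 2β = 322.6566°
tangent length = C·cosβ = 6.0828
L = (r1+r2)·wrap + 2·C·cosβ = 18·5.6314 + 2·6.0828 = 113.5311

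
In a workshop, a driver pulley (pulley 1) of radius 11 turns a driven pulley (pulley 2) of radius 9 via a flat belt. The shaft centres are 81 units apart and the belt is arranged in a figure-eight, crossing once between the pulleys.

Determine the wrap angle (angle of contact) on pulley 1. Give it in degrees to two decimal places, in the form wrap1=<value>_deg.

wrap1=208.59_deg

crossed belt: β = asin((r1+r2)/C) = asin(20/81) = 14.2949°
wrap1 = wrap2 = π + 2β = 208.5899°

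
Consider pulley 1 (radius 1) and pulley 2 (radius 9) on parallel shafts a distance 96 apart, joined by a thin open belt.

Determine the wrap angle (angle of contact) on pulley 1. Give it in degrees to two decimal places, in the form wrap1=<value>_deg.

wrap1=170.44_deg

open belt: β = asin((r2−r1)/C) = asin(8/96) = 4.7802°
wrap1 = π − 2β = 170.4396°
wrap2 = π + 2β = 189.5604°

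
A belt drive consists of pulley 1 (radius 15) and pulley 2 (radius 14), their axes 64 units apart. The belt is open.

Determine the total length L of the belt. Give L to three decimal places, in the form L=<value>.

open belt: β = asin((r2−r1)/C) = asin(-1/64) = -0.8953°
wrap1 = π − 2β = 181.7906°
wrap2 = π + 2β = 178.2094°
tangent length = C·cosβ = 63.9922
L = r1·wrap1 + r2·wrap2 + 2·C·cosβ = 15·3.1728 + 14·3.1103 + 2·63.9922 = 219.1218

L=219.122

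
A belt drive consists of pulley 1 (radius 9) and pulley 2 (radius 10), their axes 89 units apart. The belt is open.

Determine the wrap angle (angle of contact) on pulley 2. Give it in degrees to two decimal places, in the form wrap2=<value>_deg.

open belt: β = asin((r2−r1)/C) = asin(1/89) = 0.6438°
wrap1 = π − 2β = 178.7124°
wrap2 = π + 2β = 181.2876°

wrap2=181.29_deg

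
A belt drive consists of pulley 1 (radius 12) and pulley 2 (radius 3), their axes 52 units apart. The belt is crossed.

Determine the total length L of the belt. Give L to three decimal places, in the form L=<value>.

L=155.482

crossed belt: β = asin((r1+r2)/C) = asin(15/52) = 16.7659°
wrap1 = wrap2 = π + 2β = 213.5317°
tangent length = C·cosβ = 49.7896
L = (r1+r2)·wrap + 2·C·cosβ = 15·3.7268 + 2·49.7896 = 155.4816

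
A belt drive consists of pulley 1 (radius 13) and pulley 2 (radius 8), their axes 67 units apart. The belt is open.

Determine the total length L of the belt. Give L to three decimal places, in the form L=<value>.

open belt: β = asin((r2−r1)/C) = asin(-5/67) = -4.2798°
wrap1 = π − 2β = 188.5596°
wrap2 = π + 2β = 171.4404°
tangent length = C·cosβ = 66.8132
L = r1·wrap1 + r2·wrap2 + 2·C·cosβ = 13·3.2910 + 8·2.9922 + 2·66.8132 = 200.3468

L=200.347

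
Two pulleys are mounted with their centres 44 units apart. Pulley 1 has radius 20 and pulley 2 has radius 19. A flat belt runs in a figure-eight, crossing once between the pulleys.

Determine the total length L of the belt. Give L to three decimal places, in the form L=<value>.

crossed belt: β = asin((r1+r2)/C) = asin(39/44) = 62.4198°
wrap1 = wrap2 = π + 2β = 304.8396°
tangent length = C·cosβ = 20.3715
L = (r1+r2)·wrap + 2·C·cosβ = 39·5.3205 + 2·20.3715 = 248.2408

L=248.241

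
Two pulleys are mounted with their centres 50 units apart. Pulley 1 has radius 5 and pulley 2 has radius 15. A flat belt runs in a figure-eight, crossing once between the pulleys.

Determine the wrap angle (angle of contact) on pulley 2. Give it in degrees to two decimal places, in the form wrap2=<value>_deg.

crossed belt: β = asin((r1+r2)/C) = asin(20/50) = 23.5782°
wrap1 = wrap2 = π + 2β = 227.1564°

wrap2=227.16_deg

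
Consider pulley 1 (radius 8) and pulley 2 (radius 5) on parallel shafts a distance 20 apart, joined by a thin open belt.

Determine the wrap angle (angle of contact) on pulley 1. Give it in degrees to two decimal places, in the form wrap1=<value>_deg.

open belt: β = asin((r2−r1)/C) = asin(-3/20) = -8.6269°
wrap1 = π − 2β = 197.2539°
wrap2 = π + 2β = 162.7461°

wrap1=197.25_deg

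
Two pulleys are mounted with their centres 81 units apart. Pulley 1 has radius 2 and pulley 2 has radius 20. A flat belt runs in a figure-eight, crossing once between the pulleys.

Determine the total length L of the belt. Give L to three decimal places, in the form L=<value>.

crossed belt: β = asin((r1+r2)/C) = asin(22/81) = 15.7598°
wrap1 = wrap2 = π + 2β = 211.5196°
tangent length = C·cosβ = 77.9551
L = (r1+r2)·wrap + 2·C·cosβ = 22·3.6917 + 2·77.9551 = 237.1279

L=237.128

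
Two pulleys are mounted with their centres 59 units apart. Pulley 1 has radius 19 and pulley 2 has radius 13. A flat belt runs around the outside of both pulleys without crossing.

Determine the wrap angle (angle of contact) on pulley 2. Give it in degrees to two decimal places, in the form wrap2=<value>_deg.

wrap2=168.33_deg

open belt: β = asin((r2−r1)/C) = asin(-6/59) = -5.8368°
wrap1 = π − 2β = 191.6736°
wrap2 = π + 2β = 168.3264°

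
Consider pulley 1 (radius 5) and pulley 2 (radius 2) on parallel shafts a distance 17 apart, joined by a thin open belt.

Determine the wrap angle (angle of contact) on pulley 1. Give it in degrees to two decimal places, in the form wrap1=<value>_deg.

wrap1=200.33_deg

open belt: β = asin((r2−r1)/C) = asin(-3/17) = -10.1642°
wrap1 = π − 2β = 200.3285°
wrap2 = π + 2β = 159.6715°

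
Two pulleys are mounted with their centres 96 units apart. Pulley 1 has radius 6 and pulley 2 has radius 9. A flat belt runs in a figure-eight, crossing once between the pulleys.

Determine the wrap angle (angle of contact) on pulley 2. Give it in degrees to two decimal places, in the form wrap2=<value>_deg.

wrap2=197.98_deg

crossed belt: β = asin((r1+r2)/C) = asin(15/96) = 8.9893°
wrap1 = wrap2 = π + 2β = 197.9786°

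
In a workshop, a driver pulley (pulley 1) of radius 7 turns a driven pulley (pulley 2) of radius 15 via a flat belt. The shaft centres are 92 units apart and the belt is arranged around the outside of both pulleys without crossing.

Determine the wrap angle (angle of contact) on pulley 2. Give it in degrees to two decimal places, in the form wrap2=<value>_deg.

open belt: β = asin((r2−r1)/C) = asin(8/92) = 4.9885°
wrap1 = π − 2β = 170.0229°
wrap2 = π + 2β = 189.9771°

wrap2=189.98_deg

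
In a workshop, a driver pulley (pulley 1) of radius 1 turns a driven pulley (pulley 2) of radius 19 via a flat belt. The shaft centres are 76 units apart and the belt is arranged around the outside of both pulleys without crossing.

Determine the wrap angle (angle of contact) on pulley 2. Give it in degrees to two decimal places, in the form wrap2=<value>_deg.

open belt: β = asin((r2−r1)/C) = asin(18/76) = 13.7002°
wrap1 = π − 2β = 152.5995°
wrap2 = π + 2β = 207.4005°

wrap2=207.40_deg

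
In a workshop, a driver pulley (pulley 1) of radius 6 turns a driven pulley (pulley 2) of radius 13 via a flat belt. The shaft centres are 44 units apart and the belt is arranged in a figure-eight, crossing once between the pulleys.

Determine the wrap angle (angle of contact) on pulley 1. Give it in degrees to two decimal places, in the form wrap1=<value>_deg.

wrap1=231.17_deg

crossed belt: β = asin((r1+r2)/C) = asin(19/44) = 25.5830°
wrap1 = wrap2 = π + 2β = 231.1660°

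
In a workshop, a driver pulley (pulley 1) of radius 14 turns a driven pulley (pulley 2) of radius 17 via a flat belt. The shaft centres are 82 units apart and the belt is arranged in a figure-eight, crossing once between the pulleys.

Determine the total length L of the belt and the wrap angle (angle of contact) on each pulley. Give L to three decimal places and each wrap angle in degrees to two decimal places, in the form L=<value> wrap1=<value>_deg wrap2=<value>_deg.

crossed belt: β = asin((r1+r2)/C) = asin(31/82) = 22.2129°
wrap1 = wrap2 = π + 2β = 224.4257°
tangent length = C·cosβ = 75.9144
L = (r1+r2)·wrap + 2·C·cosβ = 31·3.9170 + 2·75.9144 = 273.2549

L=273.255 wrap1=224.43_deg wrap2=224.43_deg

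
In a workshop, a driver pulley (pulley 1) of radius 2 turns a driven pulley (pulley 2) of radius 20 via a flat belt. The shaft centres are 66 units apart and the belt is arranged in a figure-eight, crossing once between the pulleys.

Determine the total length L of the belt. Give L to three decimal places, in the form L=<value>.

L=208.519

crossed belt: β = asin((r1+r2)/C) = asin(22/66) = 19.4712°
wrap1 = wrap2 = π + 2β = 218.9424°
tangent length = C·cosβ = 62.2254
L = (r1+r2)·wrap + 2·C·cosβ = 22·3.8213 + 2·62.2254 = 208.5187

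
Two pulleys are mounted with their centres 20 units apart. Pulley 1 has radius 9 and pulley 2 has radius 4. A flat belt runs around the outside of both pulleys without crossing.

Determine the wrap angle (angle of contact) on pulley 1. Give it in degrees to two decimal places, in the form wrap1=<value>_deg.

wrap1=208.96_deg

open belt: β = asin((r2−r1)/C) = asin(-5/20) = -14.4775°
wrap1 = π − 2β = 208.9550°
wrap2 = π + 2β = 151.0450°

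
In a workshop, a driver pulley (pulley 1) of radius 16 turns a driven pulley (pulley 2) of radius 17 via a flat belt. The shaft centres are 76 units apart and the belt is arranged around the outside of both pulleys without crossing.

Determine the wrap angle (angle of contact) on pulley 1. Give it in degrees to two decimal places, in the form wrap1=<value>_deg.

wrap1=178.49_deg

open belt: β = asin((r2−r1)/C) = asin(1/76) = 0.7539°
wrap1 = π − 2β = 178.4922°
wrap2 = π + 2β = 181.5078°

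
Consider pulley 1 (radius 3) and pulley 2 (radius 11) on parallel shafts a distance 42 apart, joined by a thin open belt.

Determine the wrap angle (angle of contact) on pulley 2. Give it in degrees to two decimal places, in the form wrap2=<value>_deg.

wrap2=201.96_deg

open belt: β = asin((r2−r1)/C) = asin(8/42) = 10.9806°
wrap1 = π − 2β = 158.0388°
wrap2 = π + 2β = 201.9612°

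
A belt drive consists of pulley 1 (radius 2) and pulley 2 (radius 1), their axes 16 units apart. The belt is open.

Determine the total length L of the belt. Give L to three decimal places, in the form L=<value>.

open belt: β = asin((r2−r1)/C) = asin(-1/16) = -3.5833°
wrap1 = π − 2β = 187.1666°
wrap2 = π + 2β = 172.8334°
tangent length = C·cosβ = 15.9687
L = r1·wrap1 + r2·wrap2 + 2·C·cosβ = 2·3.2667 + 1·3.0165 + 2·15.9687 = 41.4873

L=41.487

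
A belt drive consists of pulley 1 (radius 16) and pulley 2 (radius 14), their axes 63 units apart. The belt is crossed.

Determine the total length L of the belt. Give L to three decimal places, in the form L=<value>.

L=234.824

crossed belt: β = asin((r1+r2)/C) = asin(30/63) = 28.4369°
wrap1 = wrap2 = π + 2β = 236.8738°
tangent length = C·cosβ = 55.3986
L = (r1+r2)·wrap + 2·C·cosβ = 30·4.1342 + 2·55.3986 = 234.8239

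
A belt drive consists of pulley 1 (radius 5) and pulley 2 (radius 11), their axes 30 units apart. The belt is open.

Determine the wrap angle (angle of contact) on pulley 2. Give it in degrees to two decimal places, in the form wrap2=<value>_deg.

open belt: β = asin((r2−r1)/C) = asin(6/30) = 11.5370°
wrap1 = π − 2β = 156.9261°
wrap2 = π + 2β = 203.0739°

wrap2=203.07_deg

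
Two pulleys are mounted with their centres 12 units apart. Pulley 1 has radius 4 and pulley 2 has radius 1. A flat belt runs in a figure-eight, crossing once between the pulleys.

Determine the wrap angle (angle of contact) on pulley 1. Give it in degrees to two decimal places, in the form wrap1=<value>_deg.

crossed belt: β = asin((r1+r2)/C) = asin(5/12) = 24.6243°
wrap1 = wrap2 = π + 2β = 229.2486°

wrap1=229.25_deg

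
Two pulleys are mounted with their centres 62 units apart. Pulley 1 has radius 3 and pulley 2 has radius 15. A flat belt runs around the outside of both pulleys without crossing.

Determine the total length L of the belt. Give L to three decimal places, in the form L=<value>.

L=182.879

open belt: β = asin((r2−r1)/C) = asin(12/62) = 11.1599°
wrap1 = π − 2β = 157.6801°
wrap2 = π + 2β = 202.3199°
tangent length = C·cosβ = 60.8276
L = r1·wrap1 + r2·wrap2 + 2·C·cosβ = 3·2.7520 + 15·3.5311 + 2·60.8276 = 182.8786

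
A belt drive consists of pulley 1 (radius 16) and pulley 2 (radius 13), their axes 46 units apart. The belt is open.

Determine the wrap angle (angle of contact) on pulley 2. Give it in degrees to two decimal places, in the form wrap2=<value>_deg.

open belt: β = asin((r2−r1)/C) = asin(-3/46) = -3.7393°
wrap1 = π − 2β = 187.4787°
wrap2 = π + 2β = 172.5213°

wrap2=172.52_deg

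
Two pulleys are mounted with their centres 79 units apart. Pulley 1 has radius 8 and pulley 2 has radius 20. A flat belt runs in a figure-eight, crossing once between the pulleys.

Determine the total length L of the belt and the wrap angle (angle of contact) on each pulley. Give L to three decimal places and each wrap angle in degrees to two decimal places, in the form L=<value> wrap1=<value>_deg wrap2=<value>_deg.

crossed belt: β = asin((r1+r2)/C) = asin(28/79) = 20.7585°
wrap1 = wrap2 = π + 2β = 221.5171°
tangent length = C·cosβ = 73.8715
L = (r1+r2)·wrap + 2·C·cosβ = 28·3.8662 + 2·73.8715 = 255.9967

L=255.997 wrap1=221.52_deg wrap2=221.52_deg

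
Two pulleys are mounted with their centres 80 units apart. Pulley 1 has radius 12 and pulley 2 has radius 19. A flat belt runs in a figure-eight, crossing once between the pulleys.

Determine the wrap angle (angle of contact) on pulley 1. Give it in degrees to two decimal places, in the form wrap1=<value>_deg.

crossed belt: β = asin((r1+r2)/C) = asin(31/80) = 22.7990°
wrap1 = wrap2 = π + 2β = 225.5981°

wrap1=225.60_deg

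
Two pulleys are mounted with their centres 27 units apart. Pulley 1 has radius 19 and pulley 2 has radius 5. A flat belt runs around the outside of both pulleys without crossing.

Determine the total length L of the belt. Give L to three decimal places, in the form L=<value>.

L=136.835

open belt: β = asin((r2−r1)/C) = asin(-14/27) = -31.2329°
wrap1 = π − 2β = 242.4659°
wrap2 = π + 2β = 117.5341°
tangent length = C·cosβ = 23.0868
L = r1·wrap1 + r2·wrap2 + 2·C·cosβ = 19·4.2318 + 5·2.0514 + 2·23.0868 = 136.8351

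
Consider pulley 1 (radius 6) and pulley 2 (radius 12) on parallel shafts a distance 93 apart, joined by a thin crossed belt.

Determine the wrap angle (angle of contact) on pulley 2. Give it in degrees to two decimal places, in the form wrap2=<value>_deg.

wrap2=202.32_deg

crossed belt: β = asin((r1+r2)/C) = asin(18/93) = 11.1599°
wrap1 = wrap2 = π + 2β = 202.3199°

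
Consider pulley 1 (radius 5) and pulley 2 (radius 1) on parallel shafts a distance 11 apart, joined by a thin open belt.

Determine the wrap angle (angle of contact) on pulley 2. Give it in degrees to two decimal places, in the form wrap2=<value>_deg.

open belt: β = asin((r2−r1)/C) = asin(-4/11) = -21.3237°
wrap1 = π − 2β = 222.6474°
wrap2 = π + 2β = 137.3526°

wrap2=137.35_deg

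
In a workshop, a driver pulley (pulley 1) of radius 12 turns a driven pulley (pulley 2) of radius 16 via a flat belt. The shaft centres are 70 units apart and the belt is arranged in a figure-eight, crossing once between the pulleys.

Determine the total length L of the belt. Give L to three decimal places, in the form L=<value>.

crossed belt: β = asin((r1+r2)/C) = asin(28/70) = 23.5782°
wrap1 = wrap2 = π + 2β = 227.1564°
tangent length = C·cosβ = 64.1561
L = (r1+r2)·wrap + 2·C·cosβ = 28·3.9646 + 2·64.1561 = 239.3217

L=239.322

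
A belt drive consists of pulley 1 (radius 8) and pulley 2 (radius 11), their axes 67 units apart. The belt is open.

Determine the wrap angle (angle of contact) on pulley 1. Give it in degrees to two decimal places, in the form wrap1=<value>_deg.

wrap1=174.87_deg

open belt: β = asin((r2−r1)/C) = asin(3/67) = 2.5663°
wrap1 = π − 2β = 174.8673°
wrap2 = π + 2β = 185.1327°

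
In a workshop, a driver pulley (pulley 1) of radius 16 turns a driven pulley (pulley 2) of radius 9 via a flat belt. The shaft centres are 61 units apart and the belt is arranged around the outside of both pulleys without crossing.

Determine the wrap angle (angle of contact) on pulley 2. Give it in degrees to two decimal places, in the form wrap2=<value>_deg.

open belt: β = asin((r2−r1)/C) = asin(-7/61) = -6.5894°
wrap1 = π − 2β = 193.1789°
wrap2 = π + 2β = 166.8211°

wrap2=166.82_deg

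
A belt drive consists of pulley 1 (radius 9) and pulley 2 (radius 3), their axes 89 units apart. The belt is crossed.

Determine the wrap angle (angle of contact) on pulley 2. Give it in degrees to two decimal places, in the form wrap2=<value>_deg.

crossed belt: β = asin((r1+r2)/C) = asin(12/89) = 7.7489°
wrap1 = wrap2 = π + 2β = 195.4977°

wrap2=195.50_deg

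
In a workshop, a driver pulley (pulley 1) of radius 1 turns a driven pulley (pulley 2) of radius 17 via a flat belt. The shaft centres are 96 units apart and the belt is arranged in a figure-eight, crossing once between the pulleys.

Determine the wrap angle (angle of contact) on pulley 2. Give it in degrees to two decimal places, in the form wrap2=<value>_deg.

wrap2=201.61_deg

crossed belt: β = asin((r1+r2)/C) = asin(18/96) = 10.8069°
wrap1 = wrap2 = π + 2β = 201.6138°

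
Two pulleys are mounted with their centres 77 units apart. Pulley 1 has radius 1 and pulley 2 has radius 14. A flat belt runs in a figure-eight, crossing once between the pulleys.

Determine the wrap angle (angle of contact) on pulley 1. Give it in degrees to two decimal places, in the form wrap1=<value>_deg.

crossed belt: β = asin((r1+r2)/C) = asin(15/77) = 11.2333°
wrap1 = wrap2 = π + 2β = 202.4667°

wrap1=202.47_deg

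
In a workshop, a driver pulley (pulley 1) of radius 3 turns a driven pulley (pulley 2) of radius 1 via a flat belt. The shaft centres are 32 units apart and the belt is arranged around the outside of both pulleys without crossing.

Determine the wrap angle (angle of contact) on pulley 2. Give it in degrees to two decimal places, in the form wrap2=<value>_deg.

wrap2=172.83_deg

open belt: β = asin((r2−r1)/C) = asin(-2/32) = -3.5833°
wrap1 = π − 2β = 187.1666°
wrap2 = π + 2β = 172.8334°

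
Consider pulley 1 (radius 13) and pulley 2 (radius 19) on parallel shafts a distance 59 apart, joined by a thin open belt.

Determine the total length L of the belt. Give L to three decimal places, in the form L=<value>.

L=219.142

open belt: β = asin((r2−r1)/C) = asin(6/59) = 5.8368°
wrap1 = π − 2β = 168.3264°
wrap2 = π + 2β = 191.6736°
tangent length = C·cosβ = 58.6941
L = r1·wrap1 + r2·wrap2 + 2·C·cosβ = 13·2.9379 + 19·3.3453 + 2·58.6941 = 219.1417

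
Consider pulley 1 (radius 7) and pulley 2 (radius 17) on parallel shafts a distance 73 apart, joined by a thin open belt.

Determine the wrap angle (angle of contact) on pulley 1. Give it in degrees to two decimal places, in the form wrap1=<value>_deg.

open belt: β = asin((r2−r1)/C) = asin(10/73) = 7.8735°
wrap1 = π − 2β = 164.2530°
wrap2 = π + 2β = 195.7470°

wrap1=164.25_deg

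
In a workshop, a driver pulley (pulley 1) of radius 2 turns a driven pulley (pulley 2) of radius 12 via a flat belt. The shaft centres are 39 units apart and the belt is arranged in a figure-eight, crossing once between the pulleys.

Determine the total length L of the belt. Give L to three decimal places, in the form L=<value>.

crossed belt: β = asin((r1+r2)/C) = asin(14/39) = 21.0372°
wrap1 = wrap2 = π + 2β = 222.0744°
tangent length = C·cosβ = 36.4005
L = (r1+r2)·wrap + 2·C·cosβ = 14·3.8759 + 2·36.4005 = 127.0641

L=127.064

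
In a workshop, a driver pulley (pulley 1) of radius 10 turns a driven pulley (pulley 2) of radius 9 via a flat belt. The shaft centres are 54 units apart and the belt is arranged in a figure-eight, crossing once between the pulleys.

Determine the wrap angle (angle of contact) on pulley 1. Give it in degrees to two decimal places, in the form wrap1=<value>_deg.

crossed belt: β = asin((r1+r2)/C) = asin(19/54) = 20.6006°
wrap1 = wrap2 = π + 2β = 221.2012°

wrap1=221.20_deg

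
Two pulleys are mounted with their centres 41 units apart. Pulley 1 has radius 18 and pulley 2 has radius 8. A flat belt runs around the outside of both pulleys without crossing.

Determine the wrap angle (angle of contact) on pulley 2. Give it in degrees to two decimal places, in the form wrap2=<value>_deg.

wrap2=151.77_deg

open belt: β = asin((r2−r1)/C) = asin(-10/41) = -14.1170°
wrap1 = π − 2β = 208.2340°
wrap2 = π + 2β = 151.7660°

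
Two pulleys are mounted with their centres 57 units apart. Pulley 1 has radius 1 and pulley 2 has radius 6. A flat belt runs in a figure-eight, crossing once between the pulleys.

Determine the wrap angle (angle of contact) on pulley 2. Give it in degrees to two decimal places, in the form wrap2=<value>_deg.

wrap2=194.11_deg

crossed belt: β = asin((r1+r2)/C) = asin(7/57) = 7.0541°
wrap1 = wrap2 = π + 2β = 194.1083°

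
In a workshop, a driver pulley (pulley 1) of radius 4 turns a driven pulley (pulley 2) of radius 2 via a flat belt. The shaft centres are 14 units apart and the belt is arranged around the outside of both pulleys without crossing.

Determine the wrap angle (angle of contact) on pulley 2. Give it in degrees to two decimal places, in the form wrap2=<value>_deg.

open belt: β = asin((r2−r1)/C) = asin(-2/14) = -8.2132°
wrap1 = π − 2β = 196.4264°
wrap2 = π + 2β = 163.5736°

wrap2=163.57_deg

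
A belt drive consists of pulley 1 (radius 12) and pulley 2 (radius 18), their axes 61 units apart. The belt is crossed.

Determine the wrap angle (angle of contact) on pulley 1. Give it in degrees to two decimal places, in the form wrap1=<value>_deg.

wrap1=238.92_deg

crossed belt: β = asin((r1+r2)/C) = asin(30/61) = 29.4592°
wrap1 = wrap2 = π + 2β = 238.9183°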